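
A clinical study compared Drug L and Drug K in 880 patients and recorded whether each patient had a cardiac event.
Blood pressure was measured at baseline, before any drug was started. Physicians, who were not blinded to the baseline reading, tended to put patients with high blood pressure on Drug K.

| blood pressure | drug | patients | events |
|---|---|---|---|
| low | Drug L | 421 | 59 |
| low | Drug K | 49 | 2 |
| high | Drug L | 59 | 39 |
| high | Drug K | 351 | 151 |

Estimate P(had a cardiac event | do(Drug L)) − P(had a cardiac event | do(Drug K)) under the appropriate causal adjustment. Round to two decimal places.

The stratified and pooled comparisons disagree (Drug K wins within each blood pressure; Drug L wins overall), so the answer turns on the causal role of blood pressure.
Here blood pressure is a common cause — it drives both which drug a case falls under and the outcome. The crude comparison mixes populations; the stratum-specific rates are the causally relevant ones.
Adjusting over the population distribution of blood pressure: 0.534·(0.140−0.041) + 0.466·(0.661−0.430) = +0.161.

+0.16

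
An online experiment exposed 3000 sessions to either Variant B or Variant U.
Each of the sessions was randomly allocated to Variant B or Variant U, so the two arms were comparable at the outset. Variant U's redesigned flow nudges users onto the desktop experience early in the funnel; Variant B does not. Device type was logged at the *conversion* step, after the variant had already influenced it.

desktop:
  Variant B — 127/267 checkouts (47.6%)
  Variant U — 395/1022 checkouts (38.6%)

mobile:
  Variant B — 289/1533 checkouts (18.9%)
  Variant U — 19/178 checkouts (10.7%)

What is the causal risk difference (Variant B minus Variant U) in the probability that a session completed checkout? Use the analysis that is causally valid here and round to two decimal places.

Variant B is higher inside every device type stratum but Variant U is higher in aggregate. Whether to stratify depends on how device type relates to the variant.
Device type here is a post-treatment variable shaped by the variant; conditioning on it would introduce bias rather than remove it. The overall comparison is the causal one.
The causal difference is the pooled difference: 0.231 − 0.345 = -0.114.

-0.11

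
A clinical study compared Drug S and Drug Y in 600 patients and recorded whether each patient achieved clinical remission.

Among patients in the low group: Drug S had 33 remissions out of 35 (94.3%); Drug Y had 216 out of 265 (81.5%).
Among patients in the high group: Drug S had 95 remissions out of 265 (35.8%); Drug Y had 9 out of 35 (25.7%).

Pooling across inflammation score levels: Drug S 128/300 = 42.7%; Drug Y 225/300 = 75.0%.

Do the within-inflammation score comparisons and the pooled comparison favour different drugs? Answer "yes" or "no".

Within each inflammation score level (low 94.3% vs 81.5%; high 35.8% vs 25.7%), Drug S has the higher rate every time. Pooled: 42.7% vs 75.0% — Drug Y has the higher rate overall. The two comparisons disagree.

yes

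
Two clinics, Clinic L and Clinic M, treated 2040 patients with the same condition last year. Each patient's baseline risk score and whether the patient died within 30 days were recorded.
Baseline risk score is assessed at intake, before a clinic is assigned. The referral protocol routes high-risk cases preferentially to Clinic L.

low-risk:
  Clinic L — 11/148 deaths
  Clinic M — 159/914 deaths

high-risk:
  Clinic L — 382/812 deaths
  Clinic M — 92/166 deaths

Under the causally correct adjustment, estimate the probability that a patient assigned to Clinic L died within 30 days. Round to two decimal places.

0.26

Within every baseline risk score level Clinic L has the lower rate, yet pooled Clinic M does — Simpson's reversal.
Baseline risk score satisfies the back-door criterion: it is not a descendant of the clinic, and it blocks the spurious path from clinic to outcome. Adjusting for it (i.e., using the within-baseline risk score rates) gives the causal effect.
Standardising Clinic L to the population baseline risk score mix: 0.521·11/148 + 0.479·382/812 = 0.264.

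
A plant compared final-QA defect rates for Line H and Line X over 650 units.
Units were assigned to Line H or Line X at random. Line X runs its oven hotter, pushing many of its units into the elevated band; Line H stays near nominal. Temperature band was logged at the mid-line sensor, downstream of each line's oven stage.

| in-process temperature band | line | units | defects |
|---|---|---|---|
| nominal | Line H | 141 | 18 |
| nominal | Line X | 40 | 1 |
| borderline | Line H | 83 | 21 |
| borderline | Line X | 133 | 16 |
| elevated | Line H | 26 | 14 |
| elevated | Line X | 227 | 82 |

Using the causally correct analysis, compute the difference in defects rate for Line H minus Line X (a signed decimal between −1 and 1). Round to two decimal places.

-0.04

The stratified and pooled comparisons disagree (Line X wins within each in-process temperature band; Line H wins overall), so the answer turns on the causal role of in-process temperature band.
In-process temperature band is recorded after the line and is itself shifted by it — it sits on the causal path from line to outcome. Conditioning on a mediator would strip out part of the effect we want; the pooled comparison gives the total causal effect.
The causal difference is the pooled difference: 0.212 − 0.247 = -0.035.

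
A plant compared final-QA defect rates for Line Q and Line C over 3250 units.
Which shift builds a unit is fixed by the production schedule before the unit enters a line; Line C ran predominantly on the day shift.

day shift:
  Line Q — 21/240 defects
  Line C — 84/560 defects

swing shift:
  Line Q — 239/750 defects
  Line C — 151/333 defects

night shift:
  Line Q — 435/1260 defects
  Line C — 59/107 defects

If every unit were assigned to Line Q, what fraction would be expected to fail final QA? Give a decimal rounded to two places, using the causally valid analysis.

0.27

Within every shift level Line Q has the lower rate, yet pooled Line C does — Simpson's reversal.
Nothing the line does changes shift; the imbalance is an allocation artefact. With shift also predicting the outcome, the pooled figure is confounded, and the within-stratum comparison is the causal one.
Standardising Line Q to the population shift mix: 0.246·21/240 + 0.333·239/750 + 0.421·435/1260 = 0.273.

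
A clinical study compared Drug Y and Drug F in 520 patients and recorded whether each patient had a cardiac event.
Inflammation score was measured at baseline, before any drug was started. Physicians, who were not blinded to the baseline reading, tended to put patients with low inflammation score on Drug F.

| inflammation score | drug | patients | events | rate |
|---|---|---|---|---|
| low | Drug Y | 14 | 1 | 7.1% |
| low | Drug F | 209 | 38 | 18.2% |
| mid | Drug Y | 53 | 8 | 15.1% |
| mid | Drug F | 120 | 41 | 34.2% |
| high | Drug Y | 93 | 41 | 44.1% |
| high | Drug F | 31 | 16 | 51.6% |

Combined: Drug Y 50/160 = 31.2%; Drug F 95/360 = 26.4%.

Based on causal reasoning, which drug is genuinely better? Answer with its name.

Inflammation score differs across drugs for reasons unrelated to any effect of the drug itself, and it separately predicts the outcome — a classic confounder. We must compare within inflammation score levels.
Within each level — low: 7.1% vs 18.2%; mid: 15.1% vs 34.2%; high: 44.1% vs 51.6% — Drug Y is lower every time.

Drug Y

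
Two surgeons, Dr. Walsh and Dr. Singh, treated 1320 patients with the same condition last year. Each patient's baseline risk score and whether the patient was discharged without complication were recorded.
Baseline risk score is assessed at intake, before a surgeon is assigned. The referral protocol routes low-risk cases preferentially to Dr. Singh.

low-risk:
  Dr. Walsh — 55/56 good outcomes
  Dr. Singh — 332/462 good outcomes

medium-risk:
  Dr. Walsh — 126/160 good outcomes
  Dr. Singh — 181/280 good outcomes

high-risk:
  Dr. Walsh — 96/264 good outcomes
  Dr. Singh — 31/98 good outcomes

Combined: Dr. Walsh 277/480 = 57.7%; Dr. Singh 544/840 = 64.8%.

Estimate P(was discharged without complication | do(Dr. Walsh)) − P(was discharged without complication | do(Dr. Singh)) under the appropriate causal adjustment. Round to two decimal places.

Nothing the surgeon does changes baseline risk score; the imbalance is an allocation artefact. With baseline risk score also predicting the outcome, the pooled figure is confounded, and the within-stratum comparison is the causal one.
Adjusting over the population distribution of baseline risk score: 0.392·(0.982−0.719) + 0.333·(0.787−0.646) + 0.274·(0.364−0.316) = +0.163.

+0.16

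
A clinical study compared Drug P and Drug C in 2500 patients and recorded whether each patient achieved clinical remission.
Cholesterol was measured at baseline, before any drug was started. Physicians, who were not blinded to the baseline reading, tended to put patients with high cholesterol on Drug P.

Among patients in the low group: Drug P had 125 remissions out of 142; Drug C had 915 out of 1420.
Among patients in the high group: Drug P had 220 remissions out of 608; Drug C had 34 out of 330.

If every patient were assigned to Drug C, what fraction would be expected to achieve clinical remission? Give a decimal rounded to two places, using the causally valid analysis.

0.44

Since cholesterol is a pre-existing factor (not a product of the drug) and it affects the outcome on its own, it is a confounder. The stratified rates, not the pooled rate, identify the causal effect.
Standardising Drug C to the population cholesterol mix: 0.625·915/1420 + 0.375·34/330 = 0.441.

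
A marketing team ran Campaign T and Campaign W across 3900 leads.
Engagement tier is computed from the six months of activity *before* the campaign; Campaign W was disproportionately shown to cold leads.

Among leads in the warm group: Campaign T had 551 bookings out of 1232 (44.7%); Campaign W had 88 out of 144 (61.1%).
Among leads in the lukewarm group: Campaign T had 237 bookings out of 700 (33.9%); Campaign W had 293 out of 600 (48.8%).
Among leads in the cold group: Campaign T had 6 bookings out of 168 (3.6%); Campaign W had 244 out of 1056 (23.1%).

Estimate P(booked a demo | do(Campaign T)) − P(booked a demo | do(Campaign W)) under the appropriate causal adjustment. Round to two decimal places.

-0.17

Engagement tier is set before the campaign has any effect — it is not caused by the campaign — and it independently drives the outcome. That makes it a confounder, so the causal comparison is within engagement tier levels.
Adjusting over the population distribution of engagement tier: 0.353·(0.447−0.611) + 0.333·(0.339−0.488) + 0.314·(0.036−0.231) = -0.169.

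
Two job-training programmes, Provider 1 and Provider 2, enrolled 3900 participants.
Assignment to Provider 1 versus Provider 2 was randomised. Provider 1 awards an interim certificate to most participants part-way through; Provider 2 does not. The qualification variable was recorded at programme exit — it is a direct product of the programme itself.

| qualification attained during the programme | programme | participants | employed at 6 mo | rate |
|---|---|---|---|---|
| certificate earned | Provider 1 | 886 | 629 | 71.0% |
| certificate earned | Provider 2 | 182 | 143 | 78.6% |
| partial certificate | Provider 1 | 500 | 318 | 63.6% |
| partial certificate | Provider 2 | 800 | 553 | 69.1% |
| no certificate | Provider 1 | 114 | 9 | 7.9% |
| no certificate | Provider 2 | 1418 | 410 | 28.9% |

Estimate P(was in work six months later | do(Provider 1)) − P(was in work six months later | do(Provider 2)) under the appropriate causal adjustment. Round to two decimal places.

Qualification attained during the programme is recorded after the programme and is itself shifted by it — it sits on the causal path from programme to outcome. Conditioning on a mediator would strip out part of the effect we want; the pooled comparison gives the total causal effect.
The causal difference is the pooled difference: 0.637 − 0.461 = +0.176.

+0.18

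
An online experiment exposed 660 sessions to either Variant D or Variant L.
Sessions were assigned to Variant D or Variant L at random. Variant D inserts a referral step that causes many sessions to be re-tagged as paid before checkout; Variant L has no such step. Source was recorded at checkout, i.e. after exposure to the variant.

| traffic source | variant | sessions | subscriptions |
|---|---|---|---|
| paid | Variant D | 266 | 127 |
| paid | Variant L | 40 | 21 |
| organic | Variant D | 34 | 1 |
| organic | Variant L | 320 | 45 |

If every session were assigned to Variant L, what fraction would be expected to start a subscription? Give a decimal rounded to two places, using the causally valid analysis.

Stratifying would compare variants among sessions the variants themselves sorted into traffic source groups — a form of selection on an intermediate. The unconditioned pooled rates give the total causal effect.
So P(outcome | do(Variant L)) is just the pooled rate for Variant L: 66/360 = 0.183.

0.18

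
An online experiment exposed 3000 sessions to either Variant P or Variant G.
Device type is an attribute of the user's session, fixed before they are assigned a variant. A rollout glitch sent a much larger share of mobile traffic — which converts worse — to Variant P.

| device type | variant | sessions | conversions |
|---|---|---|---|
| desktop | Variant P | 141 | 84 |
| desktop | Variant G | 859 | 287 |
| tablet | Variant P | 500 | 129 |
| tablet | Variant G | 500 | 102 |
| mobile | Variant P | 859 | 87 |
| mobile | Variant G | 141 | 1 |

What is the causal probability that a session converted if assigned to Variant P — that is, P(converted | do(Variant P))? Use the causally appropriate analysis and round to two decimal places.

0.32

The stratified and pooled comparisons disagree (Variant P wins within each device type; Variant G wins overall), so the answer turns on the causal role of device type.
Here device type is a common cause — it drives both which variant a case falls under and the outcome. The crude comparison mixes populations; the stratum-specific rates are the causally relevant ones.
Standardising Variant P to the population device type mix: 0.333·84/141 + 0.333·129/500 + 0.333·87/859 = 0.318.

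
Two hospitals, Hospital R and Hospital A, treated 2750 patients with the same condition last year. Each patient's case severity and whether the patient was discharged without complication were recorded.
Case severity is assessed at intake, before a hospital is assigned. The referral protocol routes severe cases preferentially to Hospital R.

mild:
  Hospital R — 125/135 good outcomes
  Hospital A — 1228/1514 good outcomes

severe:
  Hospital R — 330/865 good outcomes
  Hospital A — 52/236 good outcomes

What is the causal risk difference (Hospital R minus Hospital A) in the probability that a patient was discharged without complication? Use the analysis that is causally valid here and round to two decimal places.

+0.13

Case severity is set before the hospital has any effect — it is not caused by the hospital — and it independently drives the outcome. That makes it a confounder, so the causal comparison is within case severity levels.
Adjusting over the population distribution of case severity: 0.600·(0.926−0.811) + 0.400·(0.382−0.220) = +0.133.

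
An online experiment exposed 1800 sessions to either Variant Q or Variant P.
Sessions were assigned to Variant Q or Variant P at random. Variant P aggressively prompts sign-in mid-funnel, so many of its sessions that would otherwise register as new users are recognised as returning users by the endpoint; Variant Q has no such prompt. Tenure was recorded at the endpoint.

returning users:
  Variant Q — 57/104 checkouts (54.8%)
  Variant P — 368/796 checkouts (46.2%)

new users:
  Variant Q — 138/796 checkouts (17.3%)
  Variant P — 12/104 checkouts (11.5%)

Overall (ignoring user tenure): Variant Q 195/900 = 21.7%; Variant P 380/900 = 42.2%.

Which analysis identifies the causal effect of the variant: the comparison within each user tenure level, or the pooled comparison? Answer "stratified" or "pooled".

The user tenure-specific comparison favours Variant Q throughout, but the pooled figures favour Variant P. The question is whether to condition on user tenure.
User tenure here is a post-treatment variable shaped by the variant; conditioning on it would introduce bias rather than remove it. The overall comparison is the causal one.
Pooled: Variant Q 21.7% vs Variant P 42.2%; Variant P is higher overall.

pooled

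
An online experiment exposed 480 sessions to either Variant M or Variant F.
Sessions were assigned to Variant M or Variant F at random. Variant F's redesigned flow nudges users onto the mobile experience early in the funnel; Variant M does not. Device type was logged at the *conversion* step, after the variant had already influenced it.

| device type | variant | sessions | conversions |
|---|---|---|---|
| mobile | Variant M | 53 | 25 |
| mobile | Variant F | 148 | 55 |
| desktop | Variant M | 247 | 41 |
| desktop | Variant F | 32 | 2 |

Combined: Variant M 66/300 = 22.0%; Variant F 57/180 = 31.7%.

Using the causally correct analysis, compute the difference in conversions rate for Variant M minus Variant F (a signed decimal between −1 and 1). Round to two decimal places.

-0.10

Variant M is higher inside every device type stratum but Variant F is higher in aggregate. Whether to stratify depends on how device type relates to the variant.
Device type is downstream of the variant. One should not condition on a consequence of treatment, so the overall rates are the right comparison.
The causal difference is the pooled difference: 0.220 − 0.317 = -0.097.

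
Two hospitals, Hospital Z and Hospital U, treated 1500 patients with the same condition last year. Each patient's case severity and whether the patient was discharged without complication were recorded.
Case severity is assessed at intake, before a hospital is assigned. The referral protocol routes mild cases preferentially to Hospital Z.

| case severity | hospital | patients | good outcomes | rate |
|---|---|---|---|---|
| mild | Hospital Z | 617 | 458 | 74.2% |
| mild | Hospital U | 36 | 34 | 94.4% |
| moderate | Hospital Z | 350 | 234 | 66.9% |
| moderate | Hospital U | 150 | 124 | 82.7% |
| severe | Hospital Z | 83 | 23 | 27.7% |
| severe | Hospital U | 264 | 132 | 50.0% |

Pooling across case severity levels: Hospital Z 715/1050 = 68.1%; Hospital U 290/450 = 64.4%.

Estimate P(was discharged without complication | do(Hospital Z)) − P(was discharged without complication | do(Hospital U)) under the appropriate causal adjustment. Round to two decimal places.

Within every case severity level Hospital U has the higher rate, yet pooled Hospital Z does — Simpson's reversal.
Case severity differs across hospitals for reasons unrelated to any effect of the hospital itself, and it separately predicts the outcome — a classic confounder. We must compare within case severity levels.
Adjusting over the population distribution of case severity: 0.435·(0.742−0.944) + 0.333·(0.669−0.827) + 0.231·(0.277−0.500) = -0.192.

-0.19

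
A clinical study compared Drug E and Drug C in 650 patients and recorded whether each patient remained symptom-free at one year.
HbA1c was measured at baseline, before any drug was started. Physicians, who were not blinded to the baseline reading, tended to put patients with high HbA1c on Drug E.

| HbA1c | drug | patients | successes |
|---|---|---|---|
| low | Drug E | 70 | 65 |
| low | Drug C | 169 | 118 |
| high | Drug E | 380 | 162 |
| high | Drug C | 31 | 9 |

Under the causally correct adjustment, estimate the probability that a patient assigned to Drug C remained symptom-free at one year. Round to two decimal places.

Within every HbA1c level Drug E has the higher rate, yet pooled Drug C does — Simpson's reversal.
HbA1c is set before the drug has any effect — it is not caused by the drug — and it independently drives the outcome. That makes it a confounder, so the causal comparison is within HbA1c levels.
Standardising Drug C to the population HbA1c mix: 0.368·118/169 + 0.632·9/31 = 0.440.

0.44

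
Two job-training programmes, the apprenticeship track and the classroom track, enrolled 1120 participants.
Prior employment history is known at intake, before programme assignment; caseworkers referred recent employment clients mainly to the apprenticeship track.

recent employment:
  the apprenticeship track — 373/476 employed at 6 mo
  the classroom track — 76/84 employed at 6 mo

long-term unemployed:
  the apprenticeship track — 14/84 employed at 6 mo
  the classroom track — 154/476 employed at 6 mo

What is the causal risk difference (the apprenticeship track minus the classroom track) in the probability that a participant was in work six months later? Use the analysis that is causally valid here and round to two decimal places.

-0.14

Nothing the programme does changes prior employment history; the imbalance is an allocation artefact. With prior employment history also predicting the outcome, the pooled figure is confounded, and the within-stratum comparison is the causal one.
Adjusting over the population distribution of prior employment history: 0.500·(0.784−0.905) + 0.500·(0.167−0.324) = -0.139.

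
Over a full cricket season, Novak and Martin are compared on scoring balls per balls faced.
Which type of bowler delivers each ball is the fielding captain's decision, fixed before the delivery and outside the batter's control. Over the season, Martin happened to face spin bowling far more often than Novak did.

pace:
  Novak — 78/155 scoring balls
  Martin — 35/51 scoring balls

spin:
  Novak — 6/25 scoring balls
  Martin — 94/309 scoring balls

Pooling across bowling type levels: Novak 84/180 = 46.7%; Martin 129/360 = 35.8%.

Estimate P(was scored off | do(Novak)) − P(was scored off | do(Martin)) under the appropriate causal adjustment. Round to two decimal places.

-0.11

Nothing the player does changes bowling type; the imbalance is an allocation artefact. With bowling type also predicting the outcome, the pooled figure is confounded, and the within-stratum comparison is the causal one.
Adjusting over the population distribution of bowling type: 0.381·(0.503−0.686) + 0.619·(0.240−0.304) = -0.110.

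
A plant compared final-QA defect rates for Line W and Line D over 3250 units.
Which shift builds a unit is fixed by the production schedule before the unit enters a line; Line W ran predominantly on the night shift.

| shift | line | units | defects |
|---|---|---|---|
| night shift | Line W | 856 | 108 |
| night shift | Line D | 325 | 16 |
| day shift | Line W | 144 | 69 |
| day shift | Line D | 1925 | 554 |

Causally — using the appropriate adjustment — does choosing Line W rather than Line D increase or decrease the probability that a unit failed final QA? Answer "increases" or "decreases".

The stratified and pooled comparisons disagree (Line D wins within each shift; Line W wins overall), so the answer turns on the causal role of shift.
Since shift is a pre-existing factor (not a product of the line) and it affects the outcome on its own, it is a confounder. The stratified rates, not the pooled rate, identify the causal effect.
Within each level — night shift: 12.6% vs 4.9%; day shift: 47.9% vs 28.8% — Line D is lower every time.

increases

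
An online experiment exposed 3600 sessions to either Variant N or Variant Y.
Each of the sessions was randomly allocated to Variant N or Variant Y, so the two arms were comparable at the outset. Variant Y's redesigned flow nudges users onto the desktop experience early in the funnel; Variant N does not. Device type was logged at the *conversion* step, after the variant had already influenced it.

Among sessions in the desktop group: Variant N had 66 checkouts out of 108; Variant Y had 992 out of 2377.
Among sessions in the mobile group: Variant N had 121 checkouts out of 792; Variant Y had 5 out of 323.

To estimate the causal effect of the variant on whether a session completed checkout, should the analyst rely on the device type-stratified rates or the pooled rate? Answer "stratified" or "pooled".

The stratified and pooled comparisons disagree (Variant N wins within each device type; Variant Y wins overall), so the answer turns on the causal role of device type.
Device type is recorded after the variant and is itself shifted by it — it sits on the causal path from variant to outcome. Conditioning on a mediator would strip out part of the effect we want; the pooled comparison gives the total causal effect.
Pooled: Variant N 20.8% vs Variant Y 36.9%; Variant Y is higher overall.

pooled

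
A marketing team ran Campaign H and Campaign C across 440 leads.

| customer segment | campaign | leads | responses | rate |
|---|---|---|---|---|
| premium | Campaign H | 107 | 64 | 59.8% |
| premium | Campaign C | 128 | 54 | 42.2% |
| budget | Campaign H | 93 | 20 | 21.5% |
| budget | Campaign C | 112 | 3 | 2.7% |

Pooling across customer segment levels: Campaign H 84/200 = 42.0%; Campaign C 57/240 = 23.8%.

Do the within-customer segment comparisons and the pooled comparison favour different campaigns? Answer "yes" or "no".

no

Within each customer segment level (premium 59.8% vs 42.2%; budget 21.5% vs 2.7%), Campaign H has the higher rate every time. Pooled: 42.0% vs 23.8% — Campaign H has the higher rate overall. They agree.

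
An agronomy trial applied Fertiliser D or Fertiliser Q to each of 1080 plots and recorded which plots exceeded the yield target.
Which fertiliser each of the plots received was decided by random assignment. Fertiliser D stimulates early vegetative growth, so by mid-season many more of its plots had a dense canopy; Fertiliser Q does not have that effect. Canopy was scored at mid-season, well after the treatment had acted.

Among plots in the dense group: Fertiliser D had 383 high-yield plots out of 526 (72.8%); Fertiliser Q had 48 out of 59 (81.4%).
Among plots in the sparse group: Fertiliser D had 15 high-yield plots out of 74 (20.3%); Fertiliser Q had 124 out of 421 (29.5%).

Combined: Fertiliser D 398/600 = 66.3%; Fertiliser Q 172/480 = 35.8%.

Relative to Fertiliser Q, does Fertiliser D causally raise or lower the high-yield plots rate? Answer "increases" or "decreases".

The distribution of mid-season canopy is itself part of what the fertiliser does — it is an intermediate outcome. Holding it fixed would remove that part of the effect; the total effect is the pooled difference.
Pooled: Fertiliser D 66.3% vs Fertiliser Q 35.8%; Fertiliser D is higher overall.

increases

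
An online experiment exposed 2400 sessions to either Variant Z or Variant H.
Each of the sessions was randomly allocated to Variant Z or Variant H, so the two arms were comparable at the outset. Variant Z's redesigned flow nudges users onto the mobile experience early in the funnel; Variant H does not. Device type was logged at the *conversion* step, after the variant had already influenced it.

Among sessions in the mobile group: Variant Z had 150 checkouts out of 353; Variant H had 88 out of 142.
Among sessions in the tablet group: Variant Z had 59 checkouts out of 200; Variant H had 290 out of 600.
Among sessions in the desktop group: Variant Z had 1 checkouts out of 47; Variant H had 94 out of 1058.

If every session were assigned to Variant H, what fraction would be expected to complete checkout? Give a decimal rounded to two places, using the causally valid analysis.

The device type-specific comparison favours Variant H throughout, but the pooled figures favour Variant Z. The question is whether to condition on device type.
Device type lies on the pathway variant → device type → outcome, so adjusting for it blocks the indirect effect. For the total causal effect of variant, use the unadjusted pooled rates.
So P(outcome | do(Variant H)) is just the pooled rate for Variant H: 472/1800 = 0.262.

0.26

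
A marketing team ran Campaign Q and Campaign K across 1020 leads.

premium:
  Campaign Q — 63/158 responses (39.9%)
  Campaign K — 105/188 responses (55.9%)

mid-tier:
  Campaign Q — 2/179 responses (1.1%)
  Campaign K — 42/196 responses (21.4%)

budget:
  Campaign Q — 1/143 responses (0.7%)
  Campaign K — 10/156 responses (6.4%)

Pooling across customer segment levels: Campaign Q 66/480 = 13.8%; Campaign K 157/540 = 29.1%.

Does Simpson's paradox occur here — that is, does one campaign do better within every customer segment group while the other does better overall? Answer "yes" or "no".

Within each customer segment level (premium 39.9% vs 55.9%; mid-tier 1.1% vs 21.4%; budget 0.7% vs 6.4%), Campaign K has the higher rate every time. Pooled: 13.8% vs 29.1% — Campaign K has the higher rate overall. They agree.

no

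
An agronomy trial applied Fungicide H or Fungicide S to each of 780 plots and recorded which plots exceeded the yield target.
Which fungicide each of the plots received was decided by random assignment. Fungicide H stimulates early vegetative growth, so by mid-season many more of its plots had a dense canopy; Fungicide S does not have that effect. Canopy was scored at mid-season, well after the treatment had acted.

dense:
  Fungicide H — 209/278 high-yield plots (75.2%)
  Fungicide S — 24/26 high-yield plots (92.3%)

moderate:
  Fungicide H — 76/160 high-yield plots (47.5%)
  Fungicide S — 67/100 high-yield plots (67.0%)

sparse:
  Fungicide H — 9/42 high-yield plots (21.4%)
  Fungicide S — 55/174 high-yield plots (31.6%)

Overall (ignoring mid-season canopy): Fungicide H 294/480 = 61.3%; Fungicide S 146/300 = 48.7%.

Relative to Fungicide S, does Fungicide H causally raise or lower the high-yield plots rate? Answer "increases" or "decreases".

increases

The distribution of mid-season canopy is itself part of what the fungicide does — it is an intermediate outcome. Holding it fixed would remove that part of the effect; the total effect is the pooled difference.
Pooled: Fungicide H 61.3% vs Fungicide S 48.7%; Fungicide H is higher overall.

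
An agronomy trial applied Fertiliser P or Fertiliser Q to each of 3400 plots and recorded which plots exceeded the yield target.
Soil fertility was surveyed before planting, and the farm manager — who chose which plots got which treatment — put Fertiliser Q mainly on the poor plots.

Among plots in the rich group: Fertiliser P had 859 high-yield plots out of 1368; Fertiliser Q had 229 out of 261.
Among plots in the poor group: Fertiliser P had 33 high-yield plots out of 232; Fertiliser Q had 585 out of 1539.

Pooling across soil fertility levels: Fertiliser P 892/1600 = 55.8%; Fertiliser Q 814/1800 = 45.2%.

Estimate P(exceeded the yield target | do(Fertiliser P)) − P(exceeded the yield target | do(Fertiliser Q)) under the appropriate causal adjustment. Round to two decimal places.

The imbalance in soil fertility arose from how plots were allocated, not from anything the fertiliser did; and soil fertility independently affects the outcome. The pooled gap is confounded — condition on soil fertility.
Adjusting over the population distribution of soil fertility: 0.479·(0.628−0.877) + 0.521·(0.142−0.380) = -0.243.

-0.24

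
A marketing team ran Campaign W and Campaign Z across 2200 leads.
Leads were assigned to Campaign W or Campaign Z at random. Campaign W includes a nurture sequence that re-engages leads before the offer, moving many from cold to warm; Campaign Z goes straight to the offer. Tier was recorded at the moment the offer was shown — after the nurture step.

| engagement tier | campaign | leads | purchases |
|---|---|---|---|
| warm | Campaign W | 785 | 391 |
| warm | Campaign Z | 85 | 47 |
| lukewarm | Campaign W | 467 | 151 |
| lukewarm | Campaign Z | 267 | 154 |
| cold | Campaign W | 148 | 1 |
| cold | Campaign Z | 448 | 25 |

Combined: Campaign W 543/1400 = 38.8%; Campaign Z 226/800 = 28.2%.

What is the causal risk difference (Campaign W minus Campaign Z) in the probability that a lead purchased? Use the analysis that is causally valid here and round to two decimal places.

+0.11

The distribution of engagement tier is itself part of what the campaign does — it is an intermediate outcome. Holding it fixed would remove that part of the effect; the total effect is the pooled difference.
The causal difference is the pooled difference: 0.388 − 0.282 = +0.105.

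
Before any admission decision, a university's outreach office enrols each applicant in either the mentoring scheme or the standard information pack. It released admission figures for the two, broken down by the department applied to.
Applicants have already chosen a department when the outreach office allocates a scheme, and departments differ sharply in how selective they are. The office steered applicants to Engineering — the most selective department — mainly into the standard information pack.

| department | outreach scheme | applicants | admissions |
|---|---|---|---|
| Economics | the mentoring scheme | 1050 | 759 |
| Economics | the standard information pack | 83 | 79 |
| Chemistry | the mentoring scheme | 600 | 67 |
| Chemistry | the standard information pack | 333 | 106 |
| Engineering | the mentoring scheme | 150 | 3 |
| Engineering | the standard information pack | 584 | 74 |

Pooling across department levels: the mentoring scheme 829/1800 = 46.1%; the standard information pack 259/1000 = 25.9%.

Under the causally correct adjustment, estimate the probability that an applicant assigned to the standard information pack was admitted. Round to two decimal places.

0.52

Department is set before the outreach scheme has any effect — it is not caused by the outreach scheme — and it independently drives the outcome. That makes it a confounder, so the causal comparison is within department levels.
Standardising the standard information pack to the population department mix: 0.405·79/83 + 0.333·106/333 + 0.262·74/584 = 0.524.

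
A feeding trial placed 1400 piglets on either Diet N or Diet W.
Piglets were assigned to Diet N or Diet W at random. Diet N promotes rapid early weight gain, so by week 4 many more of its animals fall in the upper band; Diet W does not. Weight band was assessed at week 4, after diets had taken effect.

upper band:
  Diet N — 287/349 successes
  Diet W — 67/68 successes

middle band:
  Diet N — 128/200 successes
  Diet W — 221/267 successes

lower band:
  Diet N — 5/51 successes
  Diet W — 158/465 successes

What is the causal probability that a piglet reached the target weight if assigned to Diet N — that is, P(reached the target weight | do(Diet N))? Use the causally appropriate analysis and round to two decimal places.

Diet W is higher inside every week-4 weight band stratum but Diet N is higher in aggregate. Whether to stratify depends on how week-4 weight band relates to the diet.
The distribution of week-4 weight band is itself part of what the diet does — it is an intermediate outcome. Holding it fixed would remove that part of the effect; the total effect is the pooled difference.
So P(outcome | do(Diet N)) is just the pooled rate for Diet N: 420/600 = 0.700.

0.70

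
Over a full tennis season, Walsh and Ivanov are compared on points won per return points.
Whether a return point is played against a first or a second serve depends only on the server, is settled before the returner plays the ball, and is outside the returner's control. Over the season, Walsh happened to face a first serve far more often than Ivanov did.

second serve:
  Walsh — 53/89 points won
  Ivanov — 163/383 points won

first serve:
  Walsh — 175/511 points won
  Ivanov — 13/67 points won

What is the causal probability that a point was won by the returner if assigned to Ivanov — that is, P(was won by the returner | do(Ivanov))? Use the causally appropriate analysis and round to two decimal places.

Serve type differs across players for reasons unrelated to any effect of the player itself, and it separately predicts the outcome — a classic confounder. We must compare within serve type levels.
Standardising Ivanov to the population serve type mix: 0.450·163/383 + 0.550·13/67 = 0.298.

0.30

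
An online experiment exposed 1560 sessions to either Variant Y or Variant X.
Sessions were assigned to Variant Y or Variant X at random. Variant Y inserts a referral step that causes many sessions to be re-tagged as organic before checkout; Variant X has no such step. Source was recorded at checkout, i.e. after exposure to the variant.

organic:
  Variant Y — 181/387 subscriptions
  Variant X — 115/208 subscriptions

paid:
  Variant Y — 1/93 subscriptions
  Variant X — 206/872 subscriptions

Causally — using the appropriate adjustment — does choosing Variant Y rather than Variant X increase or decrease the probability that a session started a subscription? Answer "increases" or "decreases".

increases

The traffic source-specific comparison favours Variant X throughout, but the pooled figures favour Variant Y. The question is whether to condition on traffic source.
The distribution of traffic source is itself part of what the variant does — it is an intermediate outcome. Holding it fixed would remove that part of the effect; the total effect is the pooled difference.
Pooled: Variant Y 37.9% vs Variant X 29.7%; Variant Y is higher overall.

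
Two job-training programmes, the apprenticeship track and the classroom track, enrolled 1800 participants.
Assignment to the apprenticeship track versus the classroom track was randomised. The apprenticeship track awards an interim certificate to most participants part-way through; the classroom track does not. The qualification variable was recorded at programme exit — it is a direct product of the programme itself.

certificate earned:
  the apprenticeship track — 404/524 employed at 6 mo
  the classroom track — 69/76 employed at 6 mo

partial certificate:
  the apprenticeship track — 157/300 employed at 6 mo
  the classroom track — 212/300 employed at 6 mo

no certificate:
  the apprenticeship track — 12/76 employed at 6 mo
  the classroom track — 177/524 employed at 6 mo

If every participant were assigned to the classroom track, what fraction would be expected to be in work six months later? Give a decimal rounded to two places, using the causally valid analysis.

0.51

Within every qualification attained during the programme level the classroom track has the higher rate, yet pooled the apprenticeship track does — Simpson's reversal.
The distribution of qualification attained during the programme is itself part of what the programme does — it is an intermediate outcome. Holding it fixed would remove that part of the effect; the total effect is the pooled difference.
So P(outcome | do(the classroom track)) is just the pooled rate for the classroom track: 458/900 = 0.509.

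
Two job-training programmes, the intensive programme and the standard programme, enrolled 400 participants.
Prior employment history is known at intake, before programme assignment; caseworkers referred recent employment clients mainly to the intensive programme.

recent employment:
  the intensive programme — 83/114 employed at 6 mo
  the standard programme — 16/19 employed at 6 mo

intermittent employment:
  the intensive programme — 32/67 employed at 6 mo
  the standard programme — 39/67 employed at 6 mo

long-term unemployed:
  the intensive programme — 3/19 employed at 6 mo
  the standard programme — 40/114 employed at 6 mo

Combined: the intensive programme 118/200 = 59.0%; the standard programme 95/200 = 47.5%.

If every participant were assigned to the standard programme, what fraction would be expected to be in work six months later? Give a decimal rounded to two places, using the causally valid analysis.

The prior employment history-specific comparison favours the standard programme throughout, but the pooled figures favour the intensive programme. The question is whether to condition on prior employment history.
Prior employment history differs across programmes for reasons unrelated to any effect of the programme itself, and it separately predicts the outcome — a classic confounder. We must compare within prior employment history levels.
Standardising the standard programme to the population prior employment history mix: 0.333·16/19 + 0.335·39/67 + 0.333·40/114 = 0.592.

0.59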